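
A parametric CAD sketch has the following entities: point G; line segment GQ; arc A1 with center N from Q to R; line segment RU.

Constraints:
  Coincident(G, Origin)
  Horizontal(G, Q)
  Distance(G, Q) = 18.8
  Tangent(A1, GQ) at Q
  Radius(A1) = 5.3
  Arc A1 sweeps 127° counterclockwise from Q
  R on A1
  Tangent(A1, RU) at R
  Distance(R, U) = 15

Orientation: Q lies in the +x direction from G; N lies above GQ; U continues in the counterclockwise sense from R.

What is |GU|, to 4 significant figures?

24.80

G is at the origin; G and Q share the same y with |GQ| = 18.8 and Q on the +x side, so Q = (18.80, 0.000). Tangency of A1 to GQ means the radius NQ is perpendicular to GQ, so N = Q + (0, 5.3) = (18.80, 5.300). On A1, Q sits at bearing -90° from N; a 127° counterclockwise sweep puts R at bearing 37°, so R = N + 5.3·(cos 37°, sin 37°) = (23.03, 8.490). A1 meets RU tangentially, so NR is at right angles to RU, so RU runs along (−sin 37°, cos 37°); with |RU| = 15.0, U = (14.01, 20.47). Then |GU| = |U − G| = 24.80.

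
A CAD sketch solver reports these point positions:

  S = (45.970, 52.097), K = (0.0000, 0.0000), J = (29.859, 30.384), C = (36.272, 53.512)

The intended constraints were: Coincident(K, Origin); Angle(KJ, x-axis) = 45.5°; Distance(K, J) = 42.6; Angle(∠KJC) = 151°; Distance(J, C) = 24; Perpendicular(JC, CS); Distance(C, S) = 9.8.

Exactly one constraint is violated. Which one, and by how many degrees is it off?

Perpendicular(JC, CS) — off by 7.20°.

K = (0.00, 0.00) ✓; KJ at 45.50° ✓; |KJ| = 42.60 ✓; ∠KJC = 151.0° ✓; |JC| = 24.00 ✓; ∠(JC, CS) = 82.80° ✗; |CS| = 9.801 ✓.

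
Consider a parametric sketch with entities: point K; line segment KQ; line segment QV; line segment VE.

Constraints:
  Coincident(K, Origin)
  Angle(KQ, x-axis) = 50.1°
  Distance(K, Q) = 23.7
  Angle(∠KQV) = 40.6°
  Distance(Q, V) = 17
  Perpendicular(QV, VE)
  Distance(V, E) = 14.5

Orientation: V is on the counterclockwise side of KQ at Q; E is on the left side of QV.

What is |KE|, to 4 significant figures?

1.357

K is at the origin; KQ runs at 50.1° with length 23.7, so Q = 23.7·(cos 50.1°, sin 50.1°) = (15.20, 18.18). ∠KQV = 40.6°, so QV runs at 50.1° + (180° − 40.6°) = 189.5° from the x-axis; with |QV| = 17.0, V = Q + 17.0·(cos 189.5°, sin 189.5°) = (-1.564, 15.38). QV ⟂ VE; with |VE| = 14.5 on the left of QV, E = V + 14.5·(0.1650, -0.9863) = (0.8287, 1.075). Then |KE| = |E − K| = 1.357.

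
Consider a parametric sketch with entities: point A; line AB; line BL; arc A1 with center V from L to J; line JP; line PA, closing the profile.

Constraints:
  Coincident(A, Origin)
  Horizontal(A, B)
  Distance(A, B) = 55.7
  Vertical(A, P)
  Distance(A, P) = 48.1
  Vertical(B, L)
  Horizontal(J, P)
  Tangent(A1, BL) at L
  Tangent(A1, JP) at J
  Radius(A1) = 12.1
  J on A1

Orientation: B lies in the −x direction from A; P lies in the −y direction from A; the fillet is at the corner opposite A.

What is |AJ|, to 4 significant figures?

64.92

The virtual corner opposite A is at (-55.70, -48.10). Tangency of A1 to BL means the radius VL is perpendicular to BL and tangency of A1 to JP means the radius VJ is perpendicular to JP, with radius 12.1, so the center V sits 12.1 in from both sides at V = (-43.60, -36.00). That places the tangent points at L = (-55.70, -36.00) on BL and J = (-43.60, -48.10) on JP. Then |AJ| = |J − A| = 64.92.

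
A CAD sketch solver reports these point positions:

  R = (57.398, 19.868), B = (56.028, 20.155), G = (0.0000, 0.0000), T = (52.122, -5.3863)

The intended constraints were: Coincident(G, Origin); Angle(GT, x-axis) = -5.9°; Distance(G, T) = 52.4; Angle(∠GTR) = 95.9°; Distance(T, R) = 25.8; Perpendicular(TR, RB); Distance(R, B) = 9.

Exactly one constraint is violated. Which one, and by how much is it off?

Distance(R, B) = 9 — off by 7.60.

G = (0.00, 0.00) ✓; GT at -5.900° ✓; |GT| = 52.40 ✓; ∠GTR = 95.90° ✓; |TR| = 25.80 ✓; ∠(TR, RB) = 89.97° ✓; |RB| = 1.400 ✗.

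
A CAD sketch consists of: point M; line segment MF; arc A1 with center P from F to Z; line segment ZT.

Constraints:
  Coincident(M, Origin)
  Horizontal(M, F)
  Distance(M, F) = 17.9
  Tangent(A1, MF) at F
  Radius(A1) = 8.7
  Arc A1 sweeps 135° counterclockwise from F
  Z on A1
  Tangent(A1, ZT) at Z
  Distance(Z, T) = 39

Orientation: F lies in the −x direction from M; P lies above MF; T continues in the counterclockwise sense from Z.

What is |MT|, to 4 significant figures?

57.85

M is at the origin; M and F share the same y with |MF| = 17.9 and F on the −x side, so F = (-17.90, 0.000). The tangent condition forces PF to be normal to MF, so P = F + (0, 8.7) = (-17.90, 8.700). On A1, F sits at bearing -90° from P; a 135° counterclockwise sweep puts Z at bearing 45°, so Z = P + 8.7·(cos 45°, sin 45°) = (-11.75, 14.85). Tangency of A1 to ZT means the radius PZ is perpendicular to ZT, so ZT runs along (−sin 45°, cos 45°); with |ZT| = 39.0, T = (-39.33, 42.43). Then |MT| = |T − M| = 57.85.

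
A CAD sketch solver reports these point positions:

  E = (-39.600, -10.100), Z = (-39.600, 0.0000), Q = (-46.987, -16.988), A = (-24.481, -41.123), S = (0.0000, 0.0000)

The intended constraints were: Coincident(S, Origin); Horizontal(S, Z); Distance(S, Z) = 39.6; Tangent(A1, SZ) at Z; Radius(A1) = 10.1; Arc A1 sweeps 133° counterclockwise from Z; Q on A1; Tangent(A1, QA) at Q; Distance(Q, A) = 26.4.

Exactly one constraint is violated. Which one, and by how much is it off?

Distance(Q, A) = 26.4 — off by 6.60.

S = (0.00, 0.00) ✓; S.y = 0.00, Z.y = 0.00 ✓; |SZ| = 39.60 ✓; ∠(EZ, ZS) = 90.00° ✓; |EZ| = 10.10 ✓; bearing(E→Q) − bearing(E→Z) = 133.0° ✓; |EQ| = 10.10 ✓; ∠(EQ, QA) = 90.00° ✓; |QA| = 33.00 ✗.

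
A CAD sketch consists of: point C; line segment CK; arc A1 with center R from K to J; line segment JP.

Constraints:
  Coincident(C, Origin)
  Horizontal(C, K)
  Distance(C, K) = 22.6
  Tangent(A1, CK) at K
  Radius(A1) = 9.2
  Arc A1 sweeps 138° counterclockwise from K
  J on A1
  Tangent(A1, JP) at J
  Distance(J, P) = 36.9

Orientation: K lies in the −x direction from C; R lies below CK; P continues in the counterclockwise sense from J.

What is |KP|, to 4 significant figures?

45.95

C is at the origin; C and K share the same y with |CK| = 22.6 and K on the −x side, so K = (-22.60, 0.000). Tangency of A1 to CK means the radius RK is perpendicular to CK, so R = K + (0, -9.2) = (-22.60, -9.200). On A1, K sits at bearing 90° from R; a 138° counterclockwise sweep puts J at bearing 228°, so J = R + 9.2·(cos 228°, sin 228°) = (-28.76, -16.04). A1 meets JP tangentially, so RJ is at right angles to JP, so JP runs along (−sin 228°, cos 228°); with |JP| = 36.9, P = (-1.334, -40.73). Then |KP| = |P − K| = 45.95.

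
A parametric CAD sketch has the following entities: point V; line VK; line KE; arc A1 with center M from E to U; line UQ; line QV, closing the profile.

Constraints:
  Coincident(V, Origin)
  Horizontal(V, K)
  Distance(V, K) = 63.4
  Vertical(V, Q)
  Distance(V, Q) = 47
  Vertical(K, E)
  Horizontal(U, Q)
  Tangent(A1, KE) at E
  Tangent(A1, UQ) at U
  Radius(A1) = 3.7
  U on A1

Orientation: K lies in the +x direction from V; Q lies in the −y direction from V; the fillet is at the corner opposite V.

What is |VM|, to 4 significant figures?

73.75

V is at the origin; VK is horizontal with |VK| = 63.4 and K on the +x side, so K = (63.40, 0.000). VQ is vertical with |VQ| = 47.0 and Q on the −y side, so Q = (0.000, -47.00). The virtual corner opposite V is at (63.40, -47.00). Tangency of A1 to KE means the radius ME is perpendicular to KE and A1 meets UQ tangentially, so MU is at right angles to UQ, with radius 3.7, so the center M sits 3.7 in from both sides at M = (59.70, -43.30). Then |VM| = |M − V| = 73.75.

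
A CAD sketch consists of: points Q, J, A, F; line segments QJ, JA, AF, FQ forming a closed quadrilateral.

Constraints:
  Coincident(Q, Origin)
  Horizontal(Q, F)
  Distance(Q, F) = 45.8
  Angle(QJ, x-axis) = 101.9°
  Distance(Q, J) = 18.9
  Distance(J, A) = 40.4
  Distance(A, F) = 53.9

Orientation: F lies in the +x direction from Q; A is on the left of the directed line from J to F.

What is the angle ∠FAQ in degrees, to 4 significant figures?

50.30°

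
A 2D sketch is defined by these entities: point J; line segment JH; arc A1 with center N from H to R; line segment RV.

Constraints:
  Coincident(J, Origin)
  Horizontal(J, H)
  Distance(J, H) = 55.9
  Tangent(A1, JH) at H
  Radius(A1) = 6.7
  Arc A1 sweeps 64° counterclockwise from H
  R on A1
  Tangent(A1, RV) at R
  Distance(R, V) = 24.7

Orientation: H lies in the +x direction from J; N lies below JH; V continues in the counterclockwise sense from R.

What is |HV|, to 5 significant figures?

30.952

On A1, H sits at bearing 90° from N; a 64° counterclockwise sweep puts R at bearing 154°, so R = N + 6.7·(cos 154°, sin 154°) = (49.878, -3.7629). The tangent condition forces NR to be normal to RV, so RV runs along (−sin 154°, cos 154°); with |RV| = 24.7, V = (39.050, -25.963). Then |HV| = |V − H| = 30.952.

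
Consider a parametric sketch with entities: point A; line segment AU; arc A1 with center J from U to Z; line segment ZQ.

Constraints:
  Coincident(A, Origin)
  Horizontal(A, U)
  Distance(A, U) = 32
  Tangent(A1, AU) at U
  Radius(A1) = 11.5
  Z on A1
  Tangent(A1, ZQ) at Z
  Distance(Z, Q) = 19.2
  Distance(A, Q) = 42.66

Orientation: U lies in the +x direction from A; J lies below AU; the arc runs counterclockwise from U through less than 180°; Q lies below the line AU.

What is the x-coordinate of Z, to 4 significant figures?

21.02

Checks: |JZ| = 11.50 ✓; ∠(JZ, ZQ) = 90.00° ✓; |ZQ| = 19.20 ✓; |AQ| = 42.66 ✓.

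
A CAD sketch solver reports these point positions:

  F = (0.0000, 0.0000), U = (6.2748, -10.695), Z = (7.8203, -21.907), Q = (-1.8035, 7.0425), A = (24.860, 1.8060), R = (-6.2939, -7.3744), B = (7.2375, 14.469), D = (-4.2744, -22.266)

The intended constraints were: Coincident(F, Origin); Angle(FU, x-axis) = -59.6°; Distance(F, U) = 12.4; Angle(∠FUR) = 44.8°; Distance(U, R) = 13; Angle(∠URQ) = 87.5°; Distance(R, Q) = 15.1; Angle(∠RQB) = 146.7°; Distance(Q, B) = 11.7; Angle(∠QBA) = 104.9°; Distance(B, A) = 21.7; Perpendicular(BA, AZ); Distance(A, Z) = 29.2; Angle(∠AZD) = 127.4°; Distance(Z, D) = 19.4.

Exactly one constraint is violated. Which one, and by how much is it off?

Distance(Z, D) = 19.4 — off by 7.30.

F = (0.00, 0.00) ✓; FU at -59.60° ✓; |FU| = 12.40 ✓; ∠FUR = 44.80° ✓; |UR| = 13.00 ✓; ∠URQ = 87.50° ✓; |RQ| = 15.10 ✓; ∠RQB = 146.7° ✓; |QB| = 11.70 ✓; ∠QBA = 104.9° ✓; |BA| = 21.70 ✓; ∠(BA, AZ) = 90.00° ✓; |AZ| = 29.20 ✓; ∠AZD = 127.4° ✓; |ZD| = 12.10 ✗.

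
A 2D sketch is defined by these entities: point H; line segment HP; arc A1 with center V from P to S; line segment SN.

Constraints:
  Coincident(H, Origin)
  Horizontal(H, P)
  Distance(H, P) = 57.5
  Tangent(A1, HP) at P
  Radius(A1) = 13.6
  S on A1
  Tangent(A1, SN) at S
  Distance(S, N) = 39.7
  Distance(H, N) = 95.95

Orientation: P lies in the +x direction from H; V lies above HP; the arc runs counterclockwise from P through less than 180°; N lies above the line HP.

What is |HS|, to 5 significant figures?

70.775

Checks: |VS| = 13.60 ✓; ∠(VS, SN) = 90.00° ✓; |SN| = 39.70 ✓; |HN| = 95.95 ✓.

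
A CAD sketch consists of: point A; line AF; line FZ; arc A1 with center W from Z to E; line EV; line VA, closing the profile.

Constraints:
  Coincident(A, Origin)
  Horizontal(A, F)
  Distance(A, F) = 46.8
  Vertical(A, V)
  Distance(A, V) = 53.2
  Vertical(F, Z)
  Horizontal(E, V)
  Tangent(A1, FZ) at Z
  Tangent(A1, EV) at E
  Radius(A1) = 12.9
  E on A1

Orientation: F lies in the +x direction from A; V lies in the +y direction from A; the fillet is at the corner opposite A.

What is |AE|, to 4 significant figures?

63.08

The virtual corner opposite A is at (46.80, 53.20). The tangent condition forces WZ to be normal to FZ and since A1 is tangent to EV there, WE ⟂ EV, with radius 12.9, so the center W sits 12.9 in from both sides at W = (33.90, 40.30). That places the tangent points at Z = (46.80, 40.30) on FZ and E = (33.90, 53.20) on EV. Then |AE| = |E − A| = 63.08.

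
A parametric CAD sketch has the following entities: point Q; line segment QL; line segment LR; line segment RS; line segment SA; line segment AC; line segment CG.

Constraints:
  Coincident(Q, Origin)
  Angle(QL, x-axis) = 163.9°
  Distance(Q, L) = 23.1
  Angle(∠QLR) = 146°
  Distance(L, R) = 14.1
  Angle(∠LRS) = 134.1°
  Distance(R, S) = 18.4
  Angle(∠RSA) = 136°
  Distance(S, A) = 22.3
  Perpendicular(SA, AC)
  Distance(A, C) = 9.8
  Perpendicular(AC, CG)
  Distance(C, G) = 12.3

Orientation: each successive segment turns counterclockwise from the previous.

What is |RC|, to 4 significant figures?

35.66

Q is at the origin; QL runs at 163.9° with length 23.1, so L = (-22.19, 6.406). ∠QLR = 146.0° gives LR at -162.1° from the x-axis; with |LR| = 14.1, R = (-35.61, 2.072). ∠LRS = 134.1° gives RS at -116.2° from the x-axis; with |RS| = 18.4, S = (-43.74, -14.44). ∠RSA = 136.0° gives SA at -72.20° from the x-axis; with |SA| = 22.3, A = (-36.92, -35.67). SA is perpendicular to AC, so AC runs at 17.80°; with |AC| = 9.8, C = (-27.59, -32.67). Then |RC| = |C − R| = 35.66.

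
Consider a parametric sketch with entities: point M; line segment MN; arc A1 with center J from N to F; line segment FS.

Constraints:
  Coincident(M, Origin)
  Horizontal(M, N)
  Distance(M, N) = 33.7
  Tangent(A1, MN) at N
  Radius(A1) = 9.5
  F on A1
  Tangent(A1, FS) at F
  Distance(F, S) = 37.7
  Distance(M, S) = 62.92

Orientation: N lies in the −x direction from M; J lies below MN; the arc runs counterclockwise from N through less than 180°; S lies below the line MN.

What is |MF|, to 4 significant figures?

44.34

Checks: |JF| = 9.500 ✓; ∠(JF, FS) = 90.00° ✓; |FS| = 37.70 ✓; |MS| = 62.92 ✓.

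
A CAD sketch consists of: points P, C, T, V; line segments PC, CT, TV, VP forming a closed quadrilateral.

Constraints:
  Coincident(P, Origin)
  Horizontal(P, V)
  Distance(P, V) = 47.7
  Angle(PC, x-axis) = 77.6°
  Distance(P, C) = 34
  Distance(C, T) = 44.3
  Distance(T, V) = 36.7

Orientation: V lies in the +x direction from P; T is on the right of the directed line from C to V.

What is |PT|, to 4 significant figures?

16.59

Checks: |CT| = 44.30 ✓; |TV| = 36.70 ✓.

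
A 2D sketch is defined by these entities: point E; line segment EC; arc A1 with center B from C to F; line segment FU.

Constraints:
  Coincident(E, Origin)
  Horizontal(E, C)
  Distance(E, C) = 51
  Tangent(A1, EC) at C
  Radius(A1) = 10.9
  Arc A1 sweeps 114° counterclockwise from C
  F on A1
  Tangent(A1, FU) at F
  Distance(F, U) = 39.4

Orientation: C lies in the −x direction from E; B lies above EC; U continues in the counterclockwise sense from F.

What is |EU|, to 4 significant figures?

76.75

E is at the origin; E and C share the same y with |EC| = 51.0 and C on the −x side, so C = (-51.00, 0.000). Since A1 is tangent to EC there, BC ⟂ EC, so B = C + (0, 10.9) = (-51.00, 10.90). On A1, C sits at bearing -90° from B; a 114° counterclockwise sweep puts F at bearing 24°, so F = B + 10.9·(cos 24°, sin 24°) = (-41.04, 15.33). Tangency of A1 to FU means the radius BF is perpendicular to FU, so FU runs along (−sin 24°, cos 24°); with |FU| = 39.4, U = (-57.07, 51.33). Then |EU| = |U − E| = 76.75.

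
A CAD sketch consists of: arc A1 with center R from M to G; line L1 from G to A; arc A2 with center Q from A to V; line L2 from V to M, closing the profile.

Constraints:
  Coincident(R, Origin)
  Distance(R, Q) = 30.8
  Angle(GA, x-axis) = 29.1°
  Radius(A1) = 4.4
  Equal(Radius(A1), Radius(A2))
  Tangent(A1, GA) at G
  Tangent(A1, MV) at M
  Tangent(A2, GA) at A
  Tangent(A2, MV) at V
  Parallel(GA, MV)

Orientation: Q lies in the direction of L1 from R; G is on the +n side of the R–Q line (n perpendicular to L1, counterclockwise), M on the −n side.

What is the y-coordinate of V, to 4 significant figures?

11.13

The slot axis is L1's direction at 29.1°, so u = (cos 29.1°, sin 29.1°) = (0.8738, 0.4863) and n = (−sin 29.1°, cos 29.1°) = (-0.4863, 0.8738). R is at the origin and Q lies 30.8 along u from R, so Q = 30.8·u = (26.91, 14.98). Tangency of A1 to both parallel lines with radius 4.4 puts G and M at R ± 4.4·n: G = (-2.140, 3.845), M = (2.140, -3.845). Equal radii place A and V the same way about Q: A = Q + 4.4·n = (24.77, 18.82), V = Q − 4.4·n = (29.05, 11.13). So V.y = 11.13.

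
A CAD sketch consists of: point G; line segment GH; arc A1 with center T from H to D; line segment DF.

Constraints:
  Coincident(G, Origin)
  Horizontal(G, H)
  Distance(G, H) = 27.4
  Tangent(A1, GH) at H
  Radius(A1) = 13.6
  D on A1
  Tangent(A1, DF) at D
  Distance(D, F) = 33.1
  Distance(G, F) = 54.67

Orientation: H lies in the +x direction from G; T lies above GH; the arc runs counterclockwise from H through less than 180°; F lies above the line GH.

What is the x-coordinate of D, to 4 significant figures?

39.40

Checks: |GH| = 27.40 ✓; |TD| = 13.60 ✓; ∠(TD, DF) = 90.00° ✓; |DF| = 33.10 ✓; |GF| = 54.67 ✓.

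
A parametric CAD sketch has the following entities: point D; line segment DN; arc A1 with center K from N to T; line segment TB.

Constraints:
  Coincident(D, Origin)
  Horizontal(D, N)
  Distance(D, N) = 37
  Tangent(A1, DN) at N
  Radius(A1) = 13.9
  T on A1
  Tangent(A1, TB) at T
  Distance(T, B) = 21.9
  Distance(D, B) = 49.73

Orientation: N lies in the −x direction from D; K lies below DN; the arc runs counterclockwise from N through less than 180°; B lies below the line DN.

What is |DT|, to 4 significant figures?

52.39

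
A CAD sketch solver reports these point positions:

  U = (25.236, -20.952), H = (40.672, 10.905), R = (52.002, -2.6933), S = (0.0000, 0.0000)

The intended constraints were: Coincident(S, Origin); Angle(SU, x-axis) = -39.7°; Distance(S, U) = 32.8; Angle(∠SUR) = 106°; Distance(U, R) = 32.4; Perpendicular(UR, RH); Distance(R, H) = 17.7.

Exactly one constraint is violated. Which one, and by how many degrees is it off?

Perpendicular(UR, RH) — off by 5.50°.

S = (0.00, 0.00) ✓; SU at -39.70° ✓; |SU| = 32.80 ✓; ∠SUR = 106.0° ✓; |UR| = 32.40 ✓; ∠(UR, RH) = 95.50° ✗; |RH| = 17.70 ✓.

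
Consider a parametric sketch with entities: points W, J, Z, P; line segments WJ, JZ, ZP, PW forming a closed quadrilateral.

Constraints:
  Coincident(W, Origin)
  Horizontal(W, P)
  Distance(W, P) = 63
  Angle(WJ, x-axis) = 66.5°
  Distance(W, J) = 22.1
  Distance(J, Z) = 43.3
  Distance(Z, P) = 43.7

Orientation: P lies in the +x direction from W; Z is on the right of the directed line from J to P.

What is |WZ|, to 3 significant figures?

31.5

Checks: |JZ| = 43.30 ✓; |ZP| = 43.70 ✓.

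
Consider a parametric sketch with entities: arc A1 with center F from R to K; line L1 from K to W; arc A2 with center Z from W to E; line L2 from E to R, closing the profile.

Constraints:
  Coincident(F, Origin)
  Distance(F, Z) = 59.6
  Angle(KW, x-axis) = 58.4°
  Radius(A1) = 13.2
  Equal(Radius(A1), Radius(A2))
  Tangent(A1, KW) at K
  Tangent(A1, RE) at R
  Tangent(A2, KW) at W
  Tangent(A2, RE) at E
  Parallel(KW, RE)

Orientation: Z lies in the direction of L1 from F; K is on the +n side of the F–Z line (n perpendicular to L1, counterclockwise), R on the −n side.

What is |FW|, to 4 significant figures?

61.04

The slot axis is L1's direction at 58.4°, so u = (cos 58.4°, sin 58.4°) = (0.5240, 0.8517) and n = (−sin 58.4°, cos 58.4°) = (-0.8517, 0.5240). F is at the origin and Z lies 59.6 along u from F, so Z = 59.6·u = (31.23, 50.76). Tangency of A1 to both parallel lines with radius 13.2 puts K and R at F ± 13.2·n: K = (-11.24, 6.917), R = (11.24, -6.917). Equal radii place W and E the same way about Z: W = Z + 13.2·n = (19.99, 57.68), E = Z − 13.2·n = (42.47, 43.85). Then |FW| = |W − F| = 61.04.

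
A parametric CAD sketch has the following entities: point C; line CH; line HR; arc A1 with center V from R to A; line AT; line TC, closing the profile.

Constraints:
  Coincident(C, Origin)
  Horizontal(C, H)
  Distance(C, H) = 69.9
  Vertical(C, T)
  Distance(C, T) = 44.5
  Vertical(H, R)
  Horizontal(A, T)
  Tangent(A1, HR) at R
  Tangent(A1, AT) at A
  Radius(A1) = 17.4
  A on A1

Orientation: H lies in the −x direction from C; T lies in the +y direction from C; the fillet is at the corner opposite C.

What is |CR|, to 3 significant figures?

75.0

The virtual corner opposite C is at (-69.9, 44.5). Tangency of A1 to HR means the radius VR is perpendicular to HR and tangency of A1 to AT means the radius VA is perpendicular to AT, with radius 17.4, so the center V sits 17.4 in from both sides at V = (-52.5, 27.1). That places the tangent points at R = (-69.9, 27.1) on HR and A = (-52.5, 44.5) on AT. Then |CR| = |R − C| = 75.0.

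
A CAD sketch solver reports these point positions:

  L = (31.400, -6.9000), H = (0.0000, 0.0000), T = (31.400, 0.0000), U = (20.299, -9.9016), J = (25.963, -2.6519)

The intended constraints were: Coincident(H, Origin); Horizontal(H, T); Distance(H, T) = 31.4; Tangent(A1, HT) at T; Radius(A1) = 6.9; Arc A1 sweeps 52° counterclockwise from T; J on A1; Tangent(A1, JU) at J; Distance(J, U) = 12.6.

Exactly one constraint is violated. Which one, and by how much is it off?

Distance(J, U) = 12.6 — off by 3.40.

H = (0.00, 0.00) ✓; H.y = 0.00, T.y = 0.00 ✓; |HT| = 31.40 ✓; ∠(LT, TH) = 90.00° ✓; |LT| = 6.900 ✓; bearing(L→J) − bearing(L→T) = 52.00° ✓; |LJ| = 6.900 ✓; ∠(LJ, JU) = 90.00° ✓; |JU| = 9.200 ✗.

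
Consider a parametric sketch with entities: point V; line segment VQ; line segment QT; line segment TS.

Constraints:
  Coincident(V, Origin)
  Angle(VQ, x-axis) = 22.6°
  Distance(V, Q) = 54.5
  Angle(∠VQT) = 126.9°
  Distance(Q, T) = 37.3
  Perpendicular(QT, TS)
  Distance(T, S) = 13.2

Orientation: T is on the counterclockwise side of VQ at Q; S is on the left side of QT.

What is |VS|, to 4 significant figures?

76.33

∠VQT = 126.9°, so QT runs at 22.6° + (180° − 126.9°) = 75.70° from the x-axis; with |QT| = 37.3, T = Q + 37.3·(cos 75.70°, sin 75.70°) = (59.53, 57.09). QT is perpendicular to TS; with |TS| = 13.2 on the left of QT, S = T + 13.2·(-0.9690, 0.2470) = (46.74, 60.35). Then |VS| = |S − V| = 76.33.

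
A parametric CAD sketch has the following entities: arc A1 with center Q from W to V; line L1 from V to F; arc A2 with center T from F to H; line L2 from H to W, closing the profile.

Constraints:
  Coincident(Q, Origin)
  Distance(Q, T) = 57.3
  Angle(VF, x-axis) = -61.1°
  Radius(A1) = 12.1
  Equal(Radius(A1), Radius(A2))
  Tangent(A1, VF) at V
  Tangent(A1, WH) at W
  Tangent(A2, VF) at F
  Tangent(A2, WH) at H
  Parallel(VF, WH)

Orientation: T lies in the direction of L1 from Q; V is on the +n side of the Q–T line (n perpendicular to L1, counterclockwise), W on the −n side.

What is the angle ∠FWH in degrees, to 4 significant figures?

22.90°

The slot axis is L1's direction at -61.1°, so u = (cos -61.1°, sin -61.1°) = (0.4833, -0.8755) and n = (−sin -61.1°, cos -61.1°) = (0.8755, 0.4833). Q is at the origin and T lies 57.3 along u from Q, so T = 57.3·u = (27.69, -50.16). Tangency of A1 to both parallel lines with radius 12.1 puts V and W at Q ± 12.1·n: V = (10.59, 5.848), W = (-10.59, -5.848). Equal radii place F and H the same way about T: F = T + 12.1·n = (38.29, -44.32), H = T − 12.1·n = (17.10, -56.01). Then cos ∠FWH = WF·WH / (|WF||WH|), giving 22.90°.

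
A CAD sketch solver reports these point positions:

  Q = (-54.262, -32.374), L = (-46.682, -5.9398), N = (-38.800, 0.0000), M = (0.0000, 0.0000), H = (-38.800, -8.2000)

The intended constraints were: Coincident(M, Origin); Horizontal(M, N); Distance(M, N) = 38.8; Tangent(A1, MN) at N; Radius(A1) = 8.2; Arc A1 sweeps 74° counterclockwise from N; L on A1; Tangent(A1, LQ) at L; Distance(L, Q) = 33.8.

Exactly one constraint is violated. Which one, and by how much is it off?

Distance(L, Q) = 33.8 — off by 6.30.

M = (0.00, 0.00) ✓; M.y = 0.00, N.y = 0.00 ✓; |MN| = 38.80 ✓; ∠(HN, NM) = 90.00° ✓; |HN| = 8.200 ✓; bearing(H→L) − bearing(H→N) = 74.00° ✓; |HL| = 8.200 ✓; ∠(HL, LQ) = 90.00° ✓; |LQ| = 27.50 ✗.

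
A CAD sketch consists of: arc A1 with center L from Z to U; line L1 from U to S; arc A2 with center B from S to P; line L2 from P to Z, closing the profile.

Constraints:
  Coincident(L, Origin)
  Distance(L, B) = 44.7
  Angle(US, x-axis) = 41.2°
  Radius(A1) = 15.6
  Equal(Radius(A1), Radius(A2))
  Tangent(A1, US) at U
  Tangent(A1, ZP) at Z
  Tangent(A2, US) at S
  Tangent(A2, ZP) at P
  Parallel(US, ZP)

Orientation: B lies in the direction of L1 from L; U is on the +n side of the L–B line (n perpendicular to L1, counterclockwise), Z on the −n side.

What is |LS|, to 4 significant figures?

47.34

The slot axis is L1's direction at 41.2°, so u = (cos 41.2°, sin 41.2°) = (0.7524, 0.6587) and n = (−sin 41.2°, cos 41.2°) = (-0.6587, 0.7524). L is at the origin and B lies 44.7 along u from L, so B = 44.7·u = (33.63, 29.44). Tangency of A1 to both parallel lines with radius 15.6 puts U and Z at L ± 15.6·n: U = (-10.28, 11.74), Z = (10.28, -11.74). Equal radii place S and P the same way about B: S = B + 15.6·n = (23.36, 41.18), P = B − 15.6·n = (43.91, 17.71). Then |LS| = |S − L| = 47.34.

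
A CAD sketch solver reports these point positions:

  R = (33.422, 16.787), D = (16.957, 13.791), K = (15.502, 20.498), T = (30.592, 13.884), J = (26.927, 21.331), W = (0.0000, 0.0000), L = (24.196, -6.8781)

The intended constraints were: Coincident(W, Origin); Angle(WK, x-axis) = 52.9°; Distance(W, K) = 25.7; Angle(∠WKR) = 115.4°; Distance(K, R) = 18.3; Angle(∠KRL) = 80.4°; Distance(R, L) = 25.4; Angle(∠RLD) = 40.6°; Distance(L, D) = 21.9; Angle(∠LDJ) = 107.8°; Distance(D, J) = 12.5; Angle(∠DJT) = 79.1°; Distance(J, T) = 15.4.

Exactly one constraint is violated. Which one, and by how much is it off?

Distance(J, T) = 15.4 — off by 7.10.

W = (0.00, 0.00) ✓; WK at 52.90° ✓; |WK| = 25.70 ✓; ∠WKR = 115.4° ✓; |KR| = 18.30 ✓; ∠KRL = 80.40° ✓; |RL| = 25.40 ✓; ∠RLD = 40.60° ✓; |LD| = 21.90 ✓; ∠LDJ = 107.8° ✓; |DJ| = 12.50 ✓; ∠DJT = 79.10° ✓; |JT| = 8.300 ✗.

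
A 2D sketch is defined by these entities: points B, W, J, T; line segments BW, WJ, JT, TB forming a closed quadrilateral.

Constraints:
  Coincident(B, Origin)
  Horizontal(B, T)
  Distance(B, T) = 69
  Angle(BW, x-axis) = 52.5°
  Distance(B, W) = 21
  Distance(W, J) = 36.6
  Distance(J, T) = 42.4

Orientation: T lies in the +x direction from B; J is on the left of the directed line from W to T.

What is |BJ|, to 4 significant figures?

56.53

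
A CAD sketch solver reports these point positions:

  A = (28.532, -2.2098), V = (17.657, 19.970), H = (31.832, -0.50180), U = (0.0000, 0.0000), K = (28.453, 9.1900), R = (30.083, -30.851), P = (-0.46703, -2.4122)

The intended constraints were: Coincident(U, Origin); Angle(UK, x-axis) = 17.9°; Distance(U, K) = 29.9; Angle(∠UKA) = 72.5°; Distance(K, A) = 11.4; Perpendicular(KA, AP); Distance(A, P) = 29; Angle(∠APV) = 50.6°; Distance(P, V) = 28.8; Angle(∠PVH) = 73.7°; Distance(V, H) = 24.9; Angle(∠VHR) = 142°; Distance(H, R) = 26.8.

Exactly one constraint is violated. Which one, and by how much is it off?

Distance(H, R) = 26.8 — off by 3.60.

U = (0.00, 0.00) ✓; UK at 17.90° ✓; |UK| = 29.90 ✓; ∠UKA = 72.50° ✓; |KA| = 11.40 ✓; ∠(KA, AP) = 90.00° ✓; |AP| = 29.00 ✓; ∠APV = 50.60° ✓; |PV| = 28.80 ✓; ∠PVH = 73.70° ✓; |VH| = 24.90 ✓; ∠VHR = 142.0° ✓; |HR| = 30.40 ✗.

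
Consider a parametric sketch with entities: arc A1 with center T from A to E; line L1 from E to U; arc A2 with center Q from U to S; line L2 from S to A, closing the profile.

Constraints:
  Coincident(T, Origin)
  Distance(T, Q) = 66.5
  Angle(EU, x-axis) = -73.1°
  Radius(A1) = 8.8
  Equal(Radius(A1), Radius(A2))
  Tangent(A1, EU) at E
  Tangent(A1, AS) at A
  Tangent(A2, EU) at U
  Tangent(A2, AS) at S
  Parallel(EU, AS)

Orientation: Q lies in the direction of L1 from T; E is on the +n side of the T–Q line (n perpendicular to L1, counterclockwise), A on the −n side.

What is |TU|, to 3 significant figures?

67.1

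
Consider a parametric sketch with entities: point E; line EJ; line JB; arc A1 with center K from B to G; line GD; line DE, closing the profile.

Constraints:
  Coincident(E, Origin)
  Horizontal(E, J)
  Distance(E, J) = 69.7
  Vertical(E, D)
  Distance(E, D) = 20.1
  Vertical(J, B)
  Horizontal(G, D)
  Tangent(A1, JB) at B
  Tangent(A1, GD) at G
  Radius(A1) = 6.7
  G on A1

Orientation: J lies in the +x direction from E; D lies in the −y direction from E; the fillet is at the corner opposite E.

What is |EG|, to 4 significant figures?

66.13

E is at the origin; E and J share the same y with |EJ| = 69.7 and J on the +x side, so J = (69.70, 0.000). E and D share the same x with |ED| = 20.1 and D on the −y side, so D = (0.000, -20.10). The virtual corner opposite E is at (69.70, -20.10). Tangency of A1 to JB means the radius KB is perpendicular to JB and the tangent condition forces KG to be normal to GD, with radius 6.7, so the center K sits 6.7 in from both sides at K = (63.00, -13.40). That places the tangent points at B = (69.70, -13.40) on JB and G = (63.00, -20.10) on GD. Then |EG| = |G − E| = 66.13.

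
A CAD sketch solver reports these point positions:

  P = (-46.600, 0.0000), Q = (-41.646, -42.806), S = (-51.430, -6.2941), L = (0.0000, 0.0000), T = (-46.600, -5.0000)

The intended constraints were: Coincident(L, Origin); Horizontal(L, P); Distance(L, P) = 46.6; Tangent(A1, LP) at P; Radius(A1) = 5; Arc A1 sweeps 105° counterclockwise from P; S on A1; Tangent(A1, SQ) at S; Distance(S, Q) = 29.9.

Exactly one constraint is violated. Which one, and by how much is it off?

Distance(S, Q) = 29.9 — off by 7.90.

L = (0.00, 0.00) ✓; L.y = 0.00, P.y = 0.00 ✓; |LP| = 46.60 ✓; ∠(TP, PL) = 90.00° ✓; |TP| = 5.000 ✓; bearing(T→S) − bearing(T→P) = 105.0° ✓; |TS| = 5.000 ✓; ∠(TS, SQ) = 90.00° ✓; |SQ| = 37.80 ✗.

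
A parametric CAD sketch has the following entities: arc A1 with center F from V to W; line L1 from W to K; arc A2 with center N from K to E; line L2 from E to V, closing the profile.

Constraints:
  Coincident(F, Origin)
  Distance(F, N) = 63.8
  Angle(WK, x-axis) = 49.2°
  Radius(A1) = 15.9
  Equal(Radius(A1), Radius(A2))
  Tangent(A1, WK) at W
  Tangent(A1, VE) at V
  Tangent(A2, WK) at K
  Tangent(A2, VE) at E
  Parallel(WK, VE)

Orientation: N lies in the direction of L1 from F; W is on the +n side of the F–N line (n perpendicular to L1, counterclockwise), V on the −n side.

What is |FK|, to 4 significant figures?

65.75

The slot axis is L1's direction at 49.2°, so u = (cos 49.2°, sin 49.2°) = (0.6534, 0.7570) and n = (−sin 49.2°, cos 49.2°) = (-0.7570, 0.6534). F is at the origin and N lies 63.8 along u from F, so N = 63.8·u = (41.69, 48.30). Tangency of A1 to both parallel lines with radius 15.9 puts W and V at F ± 15.9·n: W = (-12.04, 10.39), V = (12.04, -10.39). Equal radii place K and E the same way about N: K = N + 15.9·n = (29.65, 58.69), E = N − 15.9·n = (53.72, 37.91). Then |FK| = |K − F| = 65.75.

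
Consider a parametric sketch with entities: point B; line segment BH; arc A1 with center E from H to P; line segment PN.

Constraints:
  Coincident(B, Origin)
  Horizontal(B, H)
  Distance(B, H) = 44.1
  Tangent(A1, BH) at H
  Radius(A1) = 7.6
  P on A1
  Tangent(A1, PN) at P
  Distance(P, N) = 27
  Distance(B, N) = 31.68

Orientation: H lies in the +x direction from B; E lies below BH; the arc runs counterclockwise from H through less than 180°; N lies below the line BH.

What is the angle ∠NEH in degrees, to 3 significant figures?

125°

Checks: |EP| = 7.600 ✓; ∠(EP, PN) = 90.00° ✓; |PN| = 27.00 ✓; |BN| = 31.68 ✓.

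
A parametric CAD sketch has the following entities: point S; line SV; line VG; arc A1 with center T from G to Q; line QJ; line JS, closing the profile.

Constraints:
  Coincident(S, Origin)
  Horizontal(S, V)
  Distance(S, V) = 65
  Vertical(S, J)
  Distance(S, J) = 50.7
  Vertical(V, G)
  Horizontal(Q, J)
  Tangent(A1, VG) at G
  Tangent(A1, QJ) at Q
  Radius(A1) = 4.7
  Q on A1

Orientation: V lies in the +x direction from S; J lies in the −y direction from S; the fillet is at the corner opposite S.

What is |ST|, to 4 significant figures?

75.84

S is at the origin; S and V share the same y with |SV| = 65.0 and V on the +x side, so V = (65.00, 0.000). SJ is vertical with |SJ| = 50.7 and J on the −y side, so J = (0.000, -50.70). The virtual corner opposite S is at (65.00, -50.70). A1 meets VG tangentially, so TG is at right angles to VG and A1 meets QJ tangentially, so TQ is at right angles to QJ, with radius 4.7, so the center T sits 4.7 in from both sides at T = (60.30, -46.00). Then |ST| = |T − S| = 75.84.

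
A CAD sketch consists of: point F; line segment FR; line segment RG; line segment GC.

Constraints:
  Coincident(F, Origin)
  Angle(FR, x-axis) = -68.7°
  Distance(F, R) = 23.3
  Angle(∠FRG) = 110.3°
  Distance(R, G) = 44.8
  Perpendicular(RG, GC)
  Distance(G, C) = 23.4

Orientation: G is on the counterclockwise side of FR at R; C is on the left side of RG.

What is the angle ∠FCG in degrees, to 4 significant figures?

88.32°

F is at the origin; FR runs at -68.7° with length 23.3, so R = 23.3·(cos -68.7°, sin -68.7°) = (8.464, -21.71). ∠FRG = 110.3°, so RG runs at -68.7° + (180° − 110.3°) = 1.000° from the x-axis; with |RG| = 44.8, G = R + 44.8·(cos 1.000°, sin 1.000°) = (53.26, -20.93). RG is perpendicular to GC; with |GC| = 23.4 on the left of RG, C = G + 23.4·(-0.01745, 0.9998) = (52.85, 2.470). Then cos ∠FCG = CF·CG / (|CF||CG|), giving 88.32°.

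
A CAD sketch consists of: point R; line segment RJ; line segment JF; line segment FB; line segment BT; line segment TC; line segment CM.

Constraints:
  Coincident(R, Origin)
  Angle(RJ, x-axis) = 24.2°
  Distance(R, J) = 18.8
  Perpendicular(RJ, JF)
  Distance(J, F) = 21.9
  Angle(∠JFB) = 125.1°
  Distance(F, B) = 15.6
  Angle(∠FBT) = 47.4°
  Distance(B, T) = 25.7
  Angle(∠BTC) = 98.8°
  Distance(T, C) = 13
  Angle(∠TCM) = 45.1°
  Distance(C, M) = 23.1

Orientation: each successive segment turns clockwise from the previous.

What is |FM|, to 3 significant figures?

12.3

R is at the origin; RJ runs at 24.2° with length 18.8, so J = (17.1, 7.71). RJ ⟂ JF, so JF runs at -65.8°; with |JF| = 21.9, F = (26.1, -12.3). ∠JFB = 125.1° gives FB at -121° from the x-axis; with |FB| = 15.6, B = (18.2, -25.7). ∠FBT = 47.4° gives BT at 107° from the x-axis; with |BT| = 25.7, T = (10.8, -1.07). ∠BTC = 98.8° gives TC at 25.5° from the x-axis; with |TC| = 13.0, C = (22.5, 4.53). ∠TCM = 45.1° gives CM at -109° from the x-axis; with |CM| = 23.1, M = (14.8, -17.3). Then |FM| = |M − F| = 12.3.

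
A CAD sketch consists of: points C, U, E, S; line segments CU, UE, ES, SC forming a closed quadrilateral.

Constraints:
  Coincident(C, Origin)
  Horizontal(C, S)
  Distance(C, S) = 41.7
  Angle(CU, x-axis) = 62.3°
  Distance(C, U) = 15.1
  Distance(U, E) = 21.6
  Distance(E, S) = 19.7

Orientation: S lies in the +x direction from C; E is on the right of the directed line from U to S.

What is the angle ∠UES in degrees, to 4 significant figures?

128.2°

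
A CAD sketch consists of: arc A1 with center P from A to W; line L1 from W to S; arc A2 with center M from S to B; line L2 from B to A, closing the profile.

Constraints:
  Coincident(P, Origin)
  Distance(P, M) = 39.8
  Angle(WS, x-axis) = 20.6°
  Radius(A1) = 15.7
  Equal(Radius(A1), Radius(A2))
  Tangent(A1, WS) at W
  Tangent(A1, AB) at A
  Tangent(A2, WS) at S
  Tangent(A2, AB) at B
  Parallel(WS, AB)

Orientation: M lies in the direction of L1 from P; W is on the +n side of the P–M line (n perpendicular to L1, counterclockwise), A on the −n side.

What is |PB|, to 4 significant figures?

42.78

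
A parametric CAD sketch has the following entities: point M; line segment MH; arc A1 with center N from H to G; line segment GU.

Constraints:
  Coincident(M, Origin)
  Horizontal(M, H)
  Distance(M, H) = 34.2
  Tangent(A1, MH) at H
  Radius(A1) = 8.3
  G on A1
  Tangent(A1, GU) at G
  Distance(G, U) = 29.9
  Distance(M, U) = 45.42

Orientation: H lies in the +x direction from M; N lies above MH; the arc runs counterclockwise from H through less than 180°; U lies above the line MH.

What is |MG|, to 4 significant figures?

43.12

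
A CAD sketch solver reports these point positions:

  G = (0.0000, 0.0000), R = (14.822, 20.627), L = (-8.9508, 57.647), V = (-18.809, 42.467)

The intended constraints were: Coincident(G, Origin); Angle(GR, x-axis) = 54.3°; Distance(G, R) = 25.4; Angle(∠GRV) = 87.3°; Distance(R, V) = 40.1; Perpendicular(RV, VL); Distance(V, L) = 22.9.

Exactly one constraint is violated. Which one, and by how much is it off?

Distance(V, L) = 22.9 — off by 4.80.

G = (0.00, 0.00) ✓; GR at 54.30° ✓; |GR| = 25.40 ✓; ∠GRV = 87.30° ✓; |RV| = 40.10 ✓; ∠(RV, VL) = 90.00° ✓; |VL| = 18.10 ✗.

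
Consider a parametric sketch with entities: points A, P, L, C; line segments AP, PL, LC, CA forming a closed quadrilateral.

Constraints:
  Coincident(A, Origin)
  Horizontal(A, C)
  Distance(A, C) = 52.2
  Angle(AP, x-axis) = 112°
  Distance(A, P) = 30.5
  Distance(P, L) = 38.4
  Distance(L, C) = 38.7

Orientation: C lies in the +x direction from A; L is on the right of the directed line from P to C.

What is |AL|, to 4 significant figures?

13.54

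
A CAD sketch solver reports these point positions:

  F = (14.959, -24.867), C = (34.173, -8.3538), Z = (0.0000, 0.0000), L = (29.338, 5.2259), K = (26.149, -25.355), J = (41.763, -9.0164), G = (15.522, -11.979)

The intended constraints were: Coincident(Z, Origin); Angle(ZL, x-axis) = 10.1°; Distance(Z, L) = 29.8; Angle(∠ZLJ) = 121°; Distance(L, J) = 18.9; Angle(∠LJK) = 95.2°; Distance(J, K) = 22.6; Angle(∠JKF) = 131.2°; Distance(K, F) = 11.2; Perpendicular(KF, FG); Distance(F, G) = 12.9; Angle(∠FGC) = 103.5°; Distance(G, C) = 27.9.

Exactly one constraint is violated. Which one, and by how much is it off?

Distance(G, C) = 27.9 — off by 8.90.

Z = (0.00, 0.00) ✓; ZL at 10.10° ✓; |ZL| = 29.80 ✓; ∠ZLJ = 121.0° ✓; |LJ| = 18.90 ✓; ∠LJK = 95.20° ✓; |JK| = 22.60 ✓; ∠JKF = 131.2° ✓; |KF| = 11.20 ✓; ∠(KF, FG) = 90.00° ✓; |FG| = 12.90 ✓; ∠FGC = 103.5° ✓; |GC| = 19.00 ✗.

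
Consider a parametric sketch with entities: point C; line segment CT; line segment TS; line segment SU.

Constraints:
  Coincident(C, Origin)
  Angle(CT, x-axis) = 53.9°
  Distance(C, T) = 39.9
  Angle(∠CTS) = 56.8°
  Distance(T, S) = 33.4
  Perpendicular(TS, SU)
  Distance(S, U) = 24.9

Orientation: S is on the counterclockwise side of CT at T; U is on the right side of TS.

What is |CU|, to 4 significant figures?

59.42

C is at the origin; CT runs at 53.9° with length 39.9, so T = 39.9·(cos 53.9°, sin 53.9°) = (23.51, 32.24). ∠CTS = 56.8°, so TS runs at 53.9° + (180° − 56.8°) = 177.1° from the x-axis; with |TS| = 33.4, S = T + 33.4·(cos 177.1°, sin 177.1°) = (-9.848, 33.93). TS ⟂ SU; with |SU| = 24.9 on the right of TS, U = S + 24.9·(0.05059, 0.9987) = (-8.589, 58.80). Then |CU| = |U − C| = 59.42.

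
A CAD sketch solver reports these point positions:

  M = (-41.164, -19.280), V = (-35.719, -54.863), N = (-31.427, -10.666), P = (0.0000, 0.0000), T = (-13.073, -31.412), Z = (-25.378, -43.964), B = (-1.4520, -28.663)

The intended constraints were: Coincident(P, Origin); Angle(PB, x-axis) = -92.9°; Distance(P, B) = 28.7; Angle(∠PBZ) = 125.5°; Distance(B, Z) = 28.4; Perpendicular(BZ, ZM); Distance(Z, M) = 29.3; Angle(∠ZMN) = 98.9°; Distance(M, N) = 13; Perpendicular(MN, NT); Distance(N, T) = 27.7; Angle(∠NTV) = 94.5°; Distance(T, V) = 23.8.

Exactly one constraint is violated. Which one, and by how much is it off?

Distance(T, V) = 23.8 — off by 8.80.

P = (0.00, 0.00) ✓; PB at -92.90° ✓; |PB| = 28.70 ✓; ∠PBZ = 125.5° ✓; |BZ| = 28.40 ✓; ∠(BZ, ZM) = 90.00° ✓; |ZM| = 29.30 ✓; ∠ZMN = 98.90° ✓; |MN| = 13.00 ✓; ∠(MN, NT) = 90.00° ✓; |NT| = 27.70 ✓; ∠NTV = 94.50° ✓; |TV| = 32.60 ✗.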